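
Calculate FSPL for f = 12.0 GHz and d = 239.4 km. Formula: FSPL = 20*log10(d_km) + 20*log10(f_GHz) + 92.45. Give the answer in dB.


20*log10(239.4) = 47.58
20*log10(12.0) = 21.58
FSPL = 161.6 dB

161.6 dB


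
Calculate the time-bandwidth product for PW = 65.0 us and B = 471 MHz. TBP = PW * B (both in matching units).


TBP = 65.0 * 471 = 30615.0

30615.0


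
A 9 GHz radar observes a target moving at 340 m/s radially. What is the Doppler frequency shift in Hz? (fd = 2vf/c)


fd = 2 * 340 * 9000000000.0 / 3e8 = 20400.0 Hz

20400.0 Hz


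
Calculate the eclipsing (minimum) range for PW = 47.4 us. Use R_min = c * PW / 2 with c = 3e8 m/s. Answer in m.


R_min = 3e8 * 47.4e-6 / 2 = 7110.0 m

7110.0 m


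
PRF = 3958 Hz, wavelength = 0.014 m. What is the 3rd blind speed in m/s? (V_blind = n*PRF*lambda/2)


V_blind = 3 * 3958 * 0.014 / 2 = 83.1 m/s

83.1 m/s


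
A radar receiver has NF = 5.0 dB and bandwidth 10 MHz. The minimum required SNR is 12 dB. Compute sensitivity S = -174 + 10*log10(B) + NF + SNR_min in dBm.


10*log10(10000000.0) = 70.0
S = -174 + 70.0 + 5.0 + 12 = -87.0 dBm

-87.0 dBm


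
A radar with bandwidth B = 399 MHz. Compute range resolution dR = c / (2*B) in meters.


dR = 3e8 / (2 * 399000000.0) = 0.38 m

0.38 m


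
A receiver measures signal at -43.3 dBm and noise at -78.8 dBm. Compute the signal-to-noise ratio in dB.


SNR = -43.3 - (-78.8) = 35.5 dB

35.5 dB


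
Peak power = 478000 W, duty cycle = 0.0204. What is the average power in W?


P_avg = 478000 * 0.0204 = 9751.2 W

9751.2 W


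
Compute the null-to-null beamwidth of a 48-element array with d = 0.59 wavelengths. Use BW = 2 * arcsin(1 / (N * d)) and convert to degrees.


1/(N*d) = 1/(48*0.59) = 0.035311
BW = 2*arcsin(0.035311) = 4.0 degrees

4.0 degrees


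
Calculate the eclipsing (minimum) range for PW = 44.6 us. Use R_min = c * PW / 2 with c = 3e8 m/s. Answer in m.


R_min = 3e8 * 44.6e-6 / 2 = 6690.0 m

6690.0 m


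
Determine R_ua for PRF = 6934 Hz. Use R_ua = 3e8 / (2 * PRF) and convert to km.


R_ua = 3e8 / (2 * 6934) = 21632.5 m = 21.6 km

21.6 km


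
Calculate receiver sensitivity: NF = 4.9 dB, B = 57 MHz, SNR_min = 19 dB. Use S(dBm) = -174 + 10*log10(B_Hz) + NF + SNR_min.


10*log10(57000000.0) = 77.56
S = -174 + 77.56 + 4.9 + 19 = -72.5 dBm

-72.5 dBm


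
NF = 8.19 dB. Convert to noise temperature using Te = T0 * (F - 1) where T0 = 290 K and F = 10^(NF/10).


NF_lin = 10^(8.19/10) = 6.591739
Te = 290 * (6.591739 - 1) = 1621.6 K

1621.6 K


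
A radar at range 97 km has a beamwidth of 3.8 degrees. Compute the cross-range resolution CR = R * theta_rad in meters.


BW_rad = 0.066322512
CR = 97000 * 0.066322512 = 6433.3 m

6433.3 m


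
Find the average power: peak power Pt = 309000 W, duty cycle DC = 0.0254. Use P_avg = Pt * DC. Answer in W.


P_avg = 309000 * 0.0254 = 7848.6 W

7848.6 W


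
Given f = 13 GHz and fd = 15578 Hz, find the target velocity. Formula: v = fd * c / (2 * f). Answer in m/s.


v = 15578 * 3e8 / (2 * 13000000000.0) = 179.7 m/s

179.7 m/s


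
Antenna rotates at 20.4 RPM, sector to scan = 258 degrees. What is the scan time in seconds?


t = 258 / (20.4 * 360) * 60 = 2.11 s

2.11 s


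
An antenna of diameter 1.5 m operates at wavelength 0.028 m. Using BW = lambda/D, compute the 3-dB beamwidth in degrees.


BW_rad = 0.028 / 1.5 = 0.018667
BW_deg = 1.07 degrees

1.07 degrees


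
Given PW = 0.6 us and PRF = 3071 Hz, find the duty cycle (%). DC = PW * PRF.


DC = 0.6e-6 * 3071 * 100 = 0.18%

0.18%


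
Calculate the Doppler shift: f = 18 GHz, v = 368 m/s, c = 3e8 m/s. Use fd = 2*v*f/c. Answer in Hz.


fd = 2 * 368 * 18000000000.0 / 3e8 = 44160.0 Hz

44160.0 Hz


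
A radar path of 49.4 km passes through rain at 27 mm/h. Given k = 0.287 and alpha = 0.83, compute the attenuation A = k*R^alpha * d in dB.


gamma = 0.287 * 27^0.83 = 4.425006 dB/km
A = 4.425006 * 49.4 = 218.6 dB

218.6 dB


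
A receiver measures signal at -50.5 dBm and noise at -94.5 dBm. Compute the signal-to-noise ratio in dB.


SNR = -50.5 - (-94.5) = 44.0 dB

44.0 dB


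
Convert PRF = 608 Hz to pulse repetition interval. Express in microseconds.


PRI = 1/608 = 0.0016447368 s = 1644.7 us

1644.7 us


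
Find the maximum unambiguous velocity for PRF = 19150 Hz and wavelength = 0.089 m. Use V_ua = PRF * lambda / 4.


V_ua = 19150 * 0.089 / 4 = 426.1 m/s

426.1 m/s


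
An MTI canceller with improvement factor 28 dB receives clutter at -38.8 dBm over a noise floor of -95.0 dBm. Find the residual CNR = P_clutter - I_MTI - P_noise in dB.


CNR = -38.8 - 28 - (-95.0) = 28.2 dB

28.2 dB


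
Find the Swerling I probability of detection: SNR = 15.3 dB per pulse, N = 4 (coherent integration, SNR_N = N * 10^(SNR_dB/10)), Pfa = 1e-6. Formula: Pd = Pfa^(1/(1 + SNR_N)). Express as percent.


SNR_lin = 10^(15.3/10) = 33.88442
SNR_N = 4 * 33.88442 = 135.53768
1/(1 + SNR_N) = 1/136.53768 = 0.007324
Pd = (1e-6)^0.007324 = 0.90377
Pd = 90.4%

90.4%


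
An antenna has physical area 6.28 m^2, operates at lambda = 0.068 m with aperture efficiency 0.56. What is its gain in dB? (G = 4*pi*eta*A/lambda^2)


G_linear = 4*pi*0.56*6.28/0.068^2 = 9557.4
G_dB = 10*log10(9557.4) = 39.8 dB

39.8 dB


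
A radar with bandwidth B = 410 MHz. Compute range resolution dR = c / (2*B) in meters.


dR = 3e8 / (2 * 410000000.0) = 0.37 m

0.37 m


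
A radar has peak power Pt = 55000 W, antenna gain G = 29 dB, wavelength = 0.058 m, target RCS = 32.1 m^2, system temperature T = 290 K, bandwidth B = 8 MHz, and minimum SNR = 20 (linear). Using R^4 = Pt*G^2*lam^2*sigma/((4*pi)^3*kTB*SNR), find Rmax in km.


G_lin = 10^(29/10) = 794.328235
R^4 = 55000 * 794.328235^2 * 0.058^2 * 32.1 / ((4*pi)^3 * 1.38e-23 * 290 * 8000000.0 * 20)
R^4 = 2.94915e18 m^4
R_max = (2.94915e18)^(1/4) = 41440.4 m = 41.4 km

41.4 km


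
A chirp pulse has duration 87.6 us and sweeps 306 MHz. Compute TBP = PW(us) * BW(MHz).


TBP = 87.6 * 306 = 26805.6

26805.6


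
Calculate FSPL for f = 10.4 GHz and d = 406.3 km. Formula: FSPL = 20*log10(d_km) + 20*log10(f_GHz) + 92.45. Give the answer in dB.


20*log10(406.3) = 52.18
20*log10(10.4) = 20.34
FSPL = 165.0 dB

165.0 dB


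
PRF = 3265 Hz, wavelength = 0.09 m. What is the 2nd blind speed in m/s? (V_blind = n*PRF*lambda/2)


V_blind = 2 * 3265 * 0.09 / 2 = 293.9 m/s

293.9 m/s


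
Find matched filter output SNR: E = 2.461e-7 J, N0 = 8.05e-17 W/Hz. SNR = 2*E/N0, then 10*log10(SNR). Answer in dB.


SNR_lin = 2 * 2.461e-7 / 8.05e-17 = 6.114e9
SNR_dB = 10*log10(6.114e9) = 97.9 dB

97.9 dB


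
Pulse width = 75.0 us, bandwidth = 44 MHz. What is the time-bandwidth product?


TBP = 75.0 * 44 = 3300.0

3300.0


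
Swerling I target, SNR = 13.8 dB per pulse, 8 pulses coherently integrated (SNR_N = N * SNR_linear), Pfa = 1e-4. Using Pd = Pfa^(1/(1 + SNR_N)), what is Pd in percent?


SNR_lin = 10^(13.8/10) = 23.98833
SNR_N = 8 * 23.98833 = 191.90664
1/(1 + SNR_N) = 1/192.90664 = 0.0051839
Pd = (1e-4)^0.0051839 = 0.95338
Pd = 95.3%

95.3%


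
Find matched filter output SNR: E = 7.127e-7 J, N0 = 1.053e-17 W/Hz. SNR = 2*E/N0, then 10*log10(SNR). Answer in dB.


SNR_lin = 2 * 7.127e-7 / 1.053e-17 = 1.354e11
SNR_dB = 10*log10(1.354e11) = 111.3 dB

111.3 dB


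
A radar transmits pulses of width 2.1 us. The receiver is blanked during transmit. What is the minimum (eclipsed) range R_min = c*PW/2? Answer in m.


R_min = 3e8 * 2.1e-6 / 2 = 315.0 m

315.0 m


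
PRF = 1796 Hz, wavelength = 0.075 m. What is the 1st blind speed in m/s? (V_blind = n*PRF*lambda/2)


V_blind = 1 * 1796 * 0.075 / 2 = 67.4 m/s

67.4 m/s


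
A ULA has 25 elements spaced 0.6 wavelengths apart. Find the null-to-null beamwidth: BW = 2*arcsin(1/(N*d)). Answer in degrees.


1/(N*d) = 1/(25*0.6) = 0.066667
BW = 2*arcsin(0.066667) = 7.6 degrees

7.6 degrees


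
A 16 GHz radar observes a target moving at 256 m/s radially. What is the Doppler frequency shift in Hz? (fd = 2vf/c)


fd = 2 * 256 * 16000000000.0 / 3e8 = 27306.7 Hz

27306.7 Hz


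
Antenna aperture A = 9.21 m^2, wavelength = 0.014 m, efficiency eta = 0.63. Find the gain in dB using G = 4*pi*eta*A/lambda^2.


G_linear = 4*pi*0.63*9.21/0.014^2 = 372009.45
G_dB = 10*log10(372009.45) = 55.7 dB

55.7 dB


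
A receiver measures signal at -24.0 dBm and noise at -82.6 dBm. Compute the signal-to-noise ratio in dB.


SNR = -24.0 - (-82.6) = 58.6 dB

58.6 dB


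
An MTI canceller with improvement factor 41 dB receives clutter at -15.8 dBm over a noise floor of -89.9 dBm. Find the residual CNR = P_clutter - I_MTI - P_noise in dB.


CNR = -15.8 - 41 - (-89.9) = 33.1 dB

33.1 dB


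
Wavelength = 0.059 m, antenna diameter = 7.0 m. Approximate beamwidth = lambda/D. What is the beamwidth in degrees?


BW_rad = 0.059 / 7.0 = 0.008429
BW_deg = 0.48 degrees

0.48 degrees


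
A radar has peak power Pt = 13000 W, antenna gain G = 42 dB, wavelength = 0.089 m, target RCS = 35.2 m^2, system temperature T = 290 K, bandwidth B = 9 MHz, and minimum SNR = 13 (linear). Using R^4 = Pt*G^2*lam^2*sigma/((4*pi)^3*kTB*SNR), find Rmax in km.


G_lin = 10^(42/10) = 15848.931925
R^4 = 13000 * 15848.931925^2 * 0.089^2 * 35.2 / ((4*pi)^3 * 1.38e-23 * 290 * 9000000.0 * 13)
R^4 = 9.79881e20 m^4
R_max = (9.79881e20)^(1/4) = 176926.7 m = 176.9 km

176.9 km


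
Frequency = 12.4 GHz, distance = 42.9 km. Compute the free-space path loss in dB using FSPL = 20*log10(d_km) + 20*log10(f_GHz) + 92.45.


20*log10(42.9) = 32.65
20*log10(12.4) = 21.87
FSPL = 147.0 dB

147.0 dB


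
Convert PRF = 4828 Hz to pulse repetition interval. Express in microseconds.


PRI = 1/4828 = 0.0002071251 s = 207.1 us

207.1 us


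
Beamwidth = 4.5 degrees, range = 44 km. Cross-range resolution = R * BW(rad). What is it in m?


BW_rad = 0.078539816
CR = 44000 * 0.078539816 = 3455.8 m

3455.8 m


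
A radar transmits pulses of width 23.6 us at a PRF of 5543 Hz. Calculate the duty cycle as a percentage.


DC = 23.6e-6 * 5543 * 100 = 13.08%

13.08%


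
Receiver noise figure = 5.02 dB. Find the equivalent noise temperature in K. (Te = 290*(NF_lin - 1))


NF_lin = 10^(5.02/10) = 3.176874
Te = 290 * (3.176874 - 1) = 631.3 K

631.3 K


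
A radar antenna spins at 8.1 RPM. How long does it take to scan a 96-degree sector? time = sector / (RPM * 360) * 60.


t = 96 / (8.1 * 360) * 60 = 1.98 s

1.98 s


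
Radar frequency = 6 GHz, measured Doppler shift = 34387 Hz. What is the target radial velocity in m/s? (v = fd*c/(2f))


v = 34387 * 3e8 / (2 * 6000000000.0) = 859.7 m/s

859.7 m/s


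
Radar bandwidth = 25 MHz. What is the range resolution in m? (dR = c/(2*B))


dR = 3e8 / (2 * 25000000.0) = 6.0 m

6.0 m


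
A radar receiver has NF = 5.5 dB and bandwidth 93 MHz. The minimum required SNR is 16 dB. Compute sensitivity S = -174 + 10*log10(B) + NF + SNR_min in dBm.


10*log10(93000000.0) = 79.68
S = -174 + 79.68 + 5.5 + 16 = -72.8 dBm

-72.8 dBm


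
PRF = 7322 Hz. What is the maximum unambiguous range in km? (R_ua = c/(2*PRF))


R_ua = 3e8 / (2 * 7322) = 20486.2 m = 20.5 km

20.5 km


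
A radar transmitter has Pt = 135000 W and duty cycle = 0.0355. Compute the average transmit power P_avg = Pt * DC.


P_avg = 135000 * 0.0355 = 4792.5 W

4792.5 W


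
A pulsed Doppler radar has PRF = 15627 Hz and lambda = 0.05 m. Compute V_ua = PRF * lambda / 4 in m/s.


V_ua = 15627 * 0.05 / 4 = 195.3 m/s

195.3 m/s


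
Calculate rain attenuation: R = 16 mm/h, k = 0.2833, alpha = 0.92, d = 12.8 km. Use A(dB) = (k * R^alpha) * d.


gamma = 0.2833 * 16^0.92 = 3.63109 dB/km
A = 3.63109 * 12.8 = 46.48 dB

46.48 dB


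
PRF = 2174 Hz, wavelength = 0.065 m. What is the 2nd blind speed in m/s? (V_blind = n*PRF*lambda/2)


V_blind = 2 * 2174 * 0.065 / 2 = 141.3 m/s

141.3 m/s


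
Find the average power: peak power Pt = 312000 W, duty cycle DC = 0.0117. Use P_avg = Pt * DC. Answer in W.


P_avg = 312000 * 0.0117 = 3650.4 W

3650.4 W


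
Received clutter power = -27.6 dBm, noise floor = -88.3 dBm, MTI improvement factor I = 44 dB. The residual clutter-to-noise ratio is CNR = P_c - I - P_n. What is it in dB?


CNR = -27.6 - 44 - (-88.3) = 16.7 dB

16.7 dB


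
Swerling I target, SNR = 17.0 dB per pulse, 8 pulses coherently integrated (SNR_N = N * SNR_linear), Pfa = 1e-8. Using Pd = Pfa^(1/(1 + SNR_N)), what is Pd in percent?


SNR_lin = 10^(17.0/10) = 50.11872
SNR_N = 8 * 50.11872 = 400.94976
1/(1 + SNR_N) = 1/401.94976 = 0.0024879
Pd = (1e-8)^0.0024879 = 0.95521
Pd = 95.5%

95.5%


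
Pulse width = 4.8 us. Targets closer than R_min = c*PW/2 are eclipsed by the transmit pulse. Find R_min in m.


R_min = 3e8 * 4.8e-6 / 2 = 720.0 m

720.0 m


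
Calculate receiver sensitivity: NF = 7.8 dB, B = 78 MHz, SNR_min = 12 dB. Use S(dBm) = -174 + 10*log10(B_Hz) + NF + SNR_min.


10*log10(78000000.0) = 78.92
S = -174 + 78.92 + 7.8 + 12 = -75.3 dBm

-75.3 dBm


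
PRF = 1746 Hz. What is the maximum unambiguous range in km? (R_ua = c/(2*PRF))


R_ua = 3e8 / (2 * 1746) = 85910.7 m = 85.9 km

85.9 km


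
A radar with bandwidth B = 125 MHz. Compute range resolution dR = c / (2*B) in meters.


dR = 3e8 / (2 * 125000000.0) = 1.2 m

1.2 m


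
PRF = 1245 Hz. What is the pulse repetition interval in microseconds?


PRI = 1/1245 = 0.0008032129 s = 803.2 us

803.2 us


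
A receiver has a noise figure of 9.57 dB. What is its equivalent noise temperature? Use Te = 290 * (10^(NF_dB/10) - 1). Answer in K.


NF_lin = 10^(9.57/10) = 9.057326
Te = 290 * (9.057326 - 1) = 2336.6 K

2336.6 K


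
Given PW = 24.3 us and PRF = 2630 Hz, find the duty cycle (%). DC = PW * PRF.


DC = 24.3e-6 * 2630 * 100 = 6.39%

6.39%


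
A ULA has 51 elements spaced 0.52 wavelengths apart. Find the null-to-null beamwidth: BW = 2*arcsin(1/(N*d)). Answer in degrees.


1/(N*d) = 1/(51*0.52) = 0.037707
BW = 2*arcsin(0.037707) = 4.3 degrees

4.3 degrees


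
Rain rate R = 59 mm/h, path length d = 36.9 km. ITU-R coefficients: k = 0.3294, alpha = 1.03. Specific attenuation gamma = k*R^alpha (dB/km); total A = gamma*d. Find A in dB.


gamma = 0.3294 * 59^1.03 = 21.963481 dB/km
A = 21.963481 * 36.9 = 810.45 dB

810.45 dB


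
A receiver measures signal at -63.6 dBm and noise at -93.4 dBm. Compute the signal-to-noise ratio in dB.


SNR = -63.6 - (-93.4) = 29.8 dB

29.8 dB


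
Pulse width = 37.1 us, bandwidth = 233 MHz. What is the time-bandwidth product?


TBP = 37.1 * 233 = 8644.3

8644.3


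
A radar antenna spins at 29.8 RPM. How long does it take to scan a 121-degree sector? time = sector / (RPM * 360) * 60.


t = 121 / (29.8 * 360) * 60 = 0.68 s

0.68 s


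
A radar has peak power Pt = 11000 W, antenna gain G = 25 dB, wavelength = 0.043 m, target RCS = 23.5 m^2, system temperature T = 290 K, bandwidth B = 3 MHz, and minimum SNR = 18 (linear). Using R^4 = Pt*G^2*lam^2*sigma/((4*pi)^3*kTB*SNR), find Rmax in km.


G_lin = 10^(25/10) = 316.227766
R^4 = 11000 * 316.227766^2 * 0.043^2 * 23.5 / ((4*pi)^3 * 1.38e-23 * 290 * 3000000.0 * 18)
R^4 = 1.11454e17 m^4
R_max = (1.11454e17)^(1/4) = 18271.5 m = 18.3 km

18.3 km


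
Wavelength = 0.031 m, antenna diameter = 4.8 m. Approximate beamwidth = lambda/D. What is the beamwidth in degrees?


BW_rad = 0.031 / 4.8 = 0.006458
BW_deg = 0.37 degrees

0.37 degrees


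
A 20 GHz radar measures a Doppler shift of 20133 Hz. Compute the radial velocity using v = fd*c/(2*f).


v = 20133 * 3e8 / (2 * 20000000000.0) = 151.0 m/s

151.0 m/s


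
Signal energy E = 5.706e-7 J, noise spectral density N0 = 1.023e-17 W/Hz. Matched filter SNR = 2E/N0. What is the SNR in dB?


SNR_lin = 2 * 5.706e-7 / 1.023e-17 = 1.116e11
SNR_dB = 10*log10(1.116e11) = 110.5 dB

110.5 dB


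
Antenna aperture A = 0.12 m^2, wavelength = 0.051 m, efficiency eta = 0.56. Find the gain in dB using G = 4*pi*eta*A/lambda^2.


G_linear = 4*pi*0.56*0.12/0.051^2 = 324.67
G_dB = 10*log10(324.67) = 25.1 dB

25.1 dB


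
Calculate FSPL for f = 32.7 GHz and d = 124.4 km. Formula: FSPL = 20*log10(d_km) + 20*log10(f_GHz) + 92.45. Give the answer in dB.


20*log10(124.4) = 41.9
20*log10(32.7) = 30.29
FSPL = 164.6 dB

164.6 dB


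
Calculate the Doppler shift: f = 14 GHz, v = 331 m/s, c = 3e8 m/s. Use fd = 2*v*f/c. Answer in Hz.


fd = 2 * 331 * 14000000000.0 / 3e8 = 30893.3 Hz

30893.3 Hz


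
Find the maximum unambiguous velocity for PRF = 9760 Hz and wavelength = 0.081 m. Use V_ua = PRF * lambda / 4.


V_ua = 9760 * 0.081 / 4 = 197.6 m/s

197.6 m/s


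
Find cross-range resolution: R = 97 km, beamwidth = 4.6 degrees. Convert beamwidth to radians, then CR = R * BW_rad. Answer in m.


BW_rad = 0.080285146
CR = 97000 * 0.080285146 = 7787.7 m

7787.7 m


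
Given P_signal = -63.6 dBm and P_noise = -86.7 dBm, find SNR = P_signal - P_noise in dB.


SNR = -63.6 - (-86.7) = 23.1 dB

23.1 dB


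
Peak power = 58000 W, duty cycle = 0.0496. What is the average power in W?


P_avg = 58000 * 0.0496 = 2876.8 W

2876.8 W


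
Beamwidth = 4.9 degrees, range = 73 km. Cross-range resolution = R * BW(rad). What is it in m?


BW_rad = 0.085521133
CR = 73000 * 0.085521133 = 6243.0 m

6243.0 m


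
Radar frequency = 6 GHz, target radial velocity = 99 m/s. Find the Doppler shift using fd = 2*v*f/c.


fd = 2 * 99 * 6000000000.0 / 3e8 = 3960.0 Hz

3960.0 Hz


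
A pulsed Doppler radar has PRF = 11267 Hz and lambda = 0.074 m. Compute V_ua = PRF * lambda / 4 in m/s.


V_ua = 11267 * 0.074 / 4 = 208.4 m/s

208.4 m/s


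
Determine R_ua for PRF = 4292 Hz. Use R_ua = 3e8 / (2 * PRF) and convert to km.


R_ua = 3e8 / (2 * 4292) = 34948.7 m = 34.9 km

34.9 km


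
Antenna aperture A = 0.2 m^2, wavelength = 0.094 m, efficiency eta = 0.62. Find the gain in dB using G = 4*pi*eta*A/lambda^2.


G_linear = 4*pi*0.62*0.2/0.094^2 = 176.35
G_dB = 10*log10(176.35) = 22.5 dB

22.5 dB


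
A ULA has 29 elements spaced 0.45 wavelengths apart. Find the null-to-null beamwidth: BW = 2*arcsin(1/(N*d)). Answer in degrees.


1/(N*d) = 1/(29*0.45) = 0.076628
BW = 2*arcsin(0.076628) = 8.8 degrees

8.8 degrees


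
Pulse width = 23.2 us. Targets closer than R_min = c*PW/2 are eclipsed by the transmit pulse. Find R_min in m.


R_min = 3e8 * 23.2e-6 / 2 = 3480.0 m

3480.0 m


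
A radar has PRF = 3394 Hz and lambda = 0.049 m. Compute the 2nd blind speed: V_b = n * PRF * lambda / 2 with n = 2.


V_blind = 2 * 3394 * 0.049 / 2 = 166.3 m/s

166.3 m/s


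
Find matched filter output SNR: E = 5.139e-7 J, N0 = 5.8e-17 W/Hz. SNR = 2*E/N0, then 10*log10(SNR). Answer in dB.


SNR_lin = 2 * 5.139e-7 / 5.8e-17 = 1.772e10
SNR_dB = 10*log10(1.772e10) = 102.5 dB

102.5 dB


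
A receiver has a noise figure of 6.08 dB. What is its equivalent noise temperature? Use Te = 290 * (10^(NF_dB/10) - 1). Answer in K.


NF_lin = 10^(6.08/10) = 4.055085
Te = 290 * (4.055085 - 1) = 886.0 K

886.0 K


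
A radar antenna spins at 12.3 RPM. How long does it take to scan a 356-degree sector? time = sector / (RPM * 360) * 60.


t = 356 / (12.3 * 360) * 60 = 4.82 s

4.82 s


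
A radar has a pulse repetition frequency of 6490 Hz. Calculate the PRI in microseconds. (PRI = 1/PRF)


PRI = 1/6490 = 0.0001540832 s = 154.1 us

154.1 us


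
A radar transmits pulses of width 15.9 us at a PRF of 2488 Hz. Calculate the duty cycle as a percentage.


DC = 15.9e-6 * 2488 * 100 = 3.96%

3.96%


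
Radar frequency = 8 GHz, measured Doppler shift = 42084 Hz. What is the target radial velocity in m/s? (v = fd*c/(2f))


v = 42084 * 3e8 / (2 * 8000000000.0) = 789.1 m/s

789.1 m/s


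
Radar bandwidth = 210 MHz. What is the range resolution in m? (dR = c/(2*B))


dR = 3e8 / (2 * 210000000.0) = 0.71 m

0.71 m


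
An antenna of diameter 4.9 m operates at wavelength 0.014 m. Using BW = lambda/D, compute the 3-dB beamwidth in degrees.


BW_rad = 0.014 / 4.9 = 0.002857
BW_deg = 0.16 degrees

0.16 degrees


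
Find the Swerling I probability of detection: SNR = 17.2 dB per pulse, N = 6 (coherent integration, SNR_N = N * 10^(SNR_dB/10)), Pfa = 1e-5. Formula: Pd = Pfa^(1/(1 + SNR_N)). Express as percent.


SNR_lin = 10^(17.2/10) = 52.48075
SNR_N = 6 * 52.48075 = 314.8845
1/(1 + SNR_N) = 1/315.8845 = 0.0031657
Pd = (1e-5)^0.0031657 = 0.96421
Pd = 96.4%

96.4%


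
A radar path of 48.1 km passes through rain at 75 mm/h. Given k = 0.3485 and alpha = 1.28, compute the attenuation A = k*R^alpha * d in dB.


gamma = 0.3485 * 75^1.28 = 87.55505 dB/km
A = 87.55505 * 48.1 = 4211.4 dB

4211.4 dB


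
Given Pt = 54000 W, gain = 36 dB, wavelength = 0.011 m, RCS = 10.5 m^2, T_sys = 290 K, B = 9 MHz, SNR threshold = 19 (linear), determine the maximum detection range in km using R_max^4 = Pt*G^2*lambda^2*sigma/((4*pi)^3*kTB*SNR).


G_lin = 10^(36/10) = 3981.071706
R^4 = 54000 * 3981.071706^2 * 0.011^2 * 10.5 / ((4*pi)^3 * 1.38e-23 * 290 * 9000000.0 * 19)
R^4 = 8.00692e17 m^4
R_max = (8.00692e17)^(1/4) = 29913.4 m = 29.9 km

29.9 km


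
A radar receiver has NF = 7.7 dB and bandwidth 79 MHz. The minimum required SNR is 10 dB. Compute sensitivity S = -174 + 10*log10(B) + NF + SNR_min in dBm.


10*log10(79000000.0) = 78.98
S = -174 + 78.98 + 7.7 + 10 = -77.3 dBm

-77.3 dBm


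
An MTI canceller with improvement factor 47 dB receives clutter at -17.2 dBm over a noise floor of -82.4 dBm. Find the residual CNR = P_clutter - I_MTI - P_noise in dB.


CNR = -17.2 - 47 - (-82.4) = 18.2 dB

18.2 dB


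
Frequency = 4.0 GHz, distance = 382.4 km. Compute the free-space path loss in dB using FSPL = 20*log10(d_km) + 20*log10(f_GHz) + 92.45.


20*log10(382.4) = 51.65
20*log10(4.0) = 12.04
FSPL = 156.1 dB

156.1 dB


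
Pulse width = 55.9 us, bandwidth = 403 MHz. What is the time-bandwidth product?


TBP = 55.9 * 403 = 22527.7

22527.7


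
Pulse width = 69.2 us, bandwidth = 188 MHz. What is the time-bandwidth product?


TBP = 69.2 * 188 = 13009.6

13009.6


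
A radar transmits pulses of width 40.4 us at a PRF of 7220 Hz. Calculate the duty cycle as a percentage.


DC = 40.4e-6 * 7220 * 100 = 29.17%

29.17%


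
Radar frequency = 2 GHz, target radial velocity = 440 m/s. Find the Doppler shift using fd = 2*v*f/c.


fd = 2 * 440 * 2000000000.0 / 3e8 = 5866.7 Hz

5866.7 Hz


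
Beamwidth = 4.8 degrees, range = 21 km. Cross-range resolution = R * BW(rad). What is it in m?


BW_rad = 0.083775804
CR = 21000 * 0.083775804 = 1759.3 m

1759.3 m


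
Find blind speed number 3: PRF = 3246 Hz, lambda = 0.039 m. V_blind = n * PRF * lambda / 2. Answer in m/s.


V_blind = 3 * 3246 * 0.039 / 2 = 189.9 m/s

189.9 m/s


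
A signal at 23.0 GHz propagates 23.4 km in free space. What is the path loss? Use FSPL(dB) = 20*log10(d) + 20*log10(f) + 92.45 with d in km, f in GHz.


20*log10(23.4) = 27.38
20*log10(23.0) = 27.23
FSPL = 147.1 dB

147.1 dB


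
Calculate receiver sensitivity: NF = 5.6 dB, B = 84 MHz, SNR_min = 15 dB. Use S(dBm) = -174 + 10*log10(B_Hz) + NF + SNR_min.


10*log10(84000000.0) = 79.24
S = -174 + 79.24 + 5.6 + 15 = -74.2 dBm

-74.2 dBm


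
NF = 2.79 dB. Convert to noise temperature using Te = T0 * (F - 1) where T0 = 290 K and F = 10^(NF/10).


NF_lin = 10^(2.79/10) = 1.901078
Te = 290 * (1.901078 - 1) = 261.3 K

261.3 K


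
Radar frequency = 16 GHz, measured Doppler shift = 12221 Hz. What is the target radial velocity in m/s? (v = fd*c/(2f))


v = 12221 * 3e8 / (2 * 16000000000.0) = 114.6 m/s

114.6 m/s


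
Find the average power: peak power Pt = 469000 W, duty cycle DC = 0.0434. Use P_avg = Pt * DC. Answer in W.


P_avg = 469000 * 0.0434 = 20354.6 W

20354.6 W


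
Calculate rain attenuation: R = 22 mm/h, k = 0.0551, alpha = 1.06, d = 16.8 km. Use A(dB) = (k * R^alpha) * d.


gamma = 0.0551 * 22^1.06 = 1.459216 dB/km
A = 1.459216 * 16.8 = 24.51 dB

24.51 dB


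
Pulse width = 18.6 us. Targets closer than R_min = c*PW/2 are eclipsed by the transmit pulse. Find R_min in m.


R_min = 3e8 * 18.6e-6 / 2 = 2790.0 m

2790.0 m


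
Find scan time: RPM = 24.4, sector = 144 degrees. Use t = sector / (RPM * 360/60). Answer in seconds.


t = 144 / (24.4 * 360) * 60 = 0.98 s

0.98 s


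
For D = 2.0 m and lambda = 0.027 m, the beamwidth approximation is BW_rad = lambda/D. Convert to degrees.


BW_rad = 0.027 / 2.0 = 0.0135
BW_deg = 0.77 degrees

0.77 degrees


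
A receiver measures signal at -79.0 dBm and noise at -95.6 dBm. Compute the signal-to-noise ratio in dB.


SNR = -79.0 - (-95.6) = 16.6 dB

16.6 dB


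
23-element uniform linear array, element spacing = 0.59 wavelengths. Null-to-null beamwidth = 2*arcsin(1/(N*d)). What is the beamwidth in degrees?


1/(N*d) = 1/(23*0.59) = 0.073692
BW = 2*arcsin(0.073692) = 8.5 degrees

8.5 degrees


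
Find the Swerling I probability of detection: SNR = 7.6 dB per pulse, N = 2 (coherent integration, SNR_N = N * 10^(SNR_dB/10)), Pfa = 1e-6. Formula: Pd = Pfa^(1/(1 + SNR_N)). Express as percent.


SNR_lin = 10^(7.6/10) = 5.7544
SNR_N = 2 * 5.7544 = 11.5088
1/(1 + SNR_N) = 1/12.5088 = 0.0799437
Pd = (1e-6)^0.0799437 = 0.33139
Pd = 33.1%

33.1%


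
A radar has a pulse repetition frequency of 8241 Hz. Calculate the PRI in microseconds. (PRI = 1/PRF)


PRI = 1/8241 = 0.0001213445 s = 121.3 us

121.3 us


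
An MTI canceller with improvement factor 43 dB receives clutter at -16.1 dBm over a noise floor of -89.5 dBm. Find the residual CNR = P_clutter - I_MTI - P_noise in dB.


CNR = -16.1 - 43 - (-89.5) = 30.4 dB

30.4 dB


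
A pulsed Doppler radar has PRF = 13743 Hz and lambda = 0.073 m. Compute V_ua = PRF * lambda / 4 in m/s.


V_ua = 13743 * 0.073 / 4 = 250.8 m/s

250.8 m/s


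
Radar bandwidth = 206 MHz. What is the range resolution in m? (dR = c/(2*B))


dR = 3e8 / (2 * 206000000.0) = 0.73 m

0.73 m


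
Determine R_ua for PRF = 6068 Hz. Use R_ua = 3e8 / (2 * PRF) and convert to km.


R_ua = 3e8 / (2 * 6068) = 24719.8 m = 24.7 km

24.7 km


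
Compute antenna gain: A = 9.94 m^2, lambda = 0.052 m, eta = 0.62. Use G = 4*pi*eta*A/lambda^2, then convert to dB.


G_linear = 4*pi*0.62*9.94/0.052^2 = 28640.54
G_dB = 10*log10(28640.54) = 44.6 dB

44.6 dB


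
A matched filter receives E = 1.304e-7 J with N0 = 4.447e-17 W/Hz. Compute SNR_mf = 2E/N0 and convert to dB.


SNR_lin = 2 * 1.304e-7 / 4.447e-17 = 5.865e9
SNR_dB = 10*log10(5.865e9) = 97.7 dB

97.7 dB


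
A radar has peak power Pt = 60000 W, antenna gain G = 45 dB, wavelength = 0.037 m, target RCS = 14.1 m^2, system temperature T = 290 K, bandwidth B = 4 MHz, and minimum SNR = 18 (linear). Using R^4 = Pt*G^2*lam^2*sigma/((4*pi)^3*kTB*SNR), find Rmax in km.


G_lin = 10^(45/10) = 31622.776602
R^4 = 60000 * 31622.776602^2 * 0.037^2 * 14.1 / ((4*pi)^3 * 1.38e-23 * 290 * 4000000.0 * 18)
R^4 = 2.02551e21 m^4
R_max = (2.02551e21)^(1/4) = 212145.4 m = 212.1 km

212.1 km


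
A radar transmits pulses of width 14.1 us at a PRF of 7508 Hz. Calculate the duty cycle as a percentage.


DC = 14.1e-6 * 7508 * 100 = 10.59%

10.59%


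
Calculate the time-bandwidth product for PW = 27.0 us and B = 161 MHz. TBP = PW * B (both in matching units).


TBP = 27.0 * 161 = 4347.0

4347.0


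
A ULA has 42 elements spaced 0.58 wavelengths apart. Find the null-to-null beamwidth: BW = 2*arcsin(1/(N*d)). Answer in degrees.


1/(N*d) = 1/(42*0.58) = 0.041051
BW = 2*arcsin(0.041051) = 4.7 degrees

4.7 degrees


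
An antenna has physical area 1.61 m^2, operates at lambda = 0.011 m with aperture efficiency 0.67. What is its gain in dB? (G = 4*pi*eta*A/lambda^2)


G_linear = 4*pi*0.67*1.61/0.011^2 = 112027.64
G_dB = 10*log10(112027.64) = 50.5 dB

50.5 dB


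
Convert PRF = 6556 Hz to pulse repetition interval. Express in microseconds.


PRI = 1/6556 = 0.000152532 s = 152.5 us

152.5 us


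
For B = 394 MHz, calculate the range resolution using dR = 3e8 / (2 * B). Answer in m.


dR = 3e8 / (2 * 394000000.0) = 0.38 m

0.38 m


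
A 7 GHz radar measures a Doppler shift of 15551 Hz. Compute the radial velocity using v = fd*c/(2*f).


v = 15551 * 3e8 / (2 * 7000000000.0) = 333.2 m/s

333.2 m/s


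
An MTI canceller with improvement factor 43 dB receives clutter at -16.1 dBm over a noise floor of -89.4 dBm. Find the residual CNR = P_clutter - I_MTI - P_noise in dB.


CNR = -16.1 - 43 - (-89.4) = 30.3 dB

30.3 dB


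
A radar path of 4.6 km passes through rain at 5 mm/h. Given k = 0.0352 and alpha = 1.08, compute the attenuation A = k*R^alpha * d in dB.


gamma = 0.0352 * 5^1.08 = 0.200184 dB/km
A = 0.200184 * 4.6 = 0.92 dB

0.92 dB


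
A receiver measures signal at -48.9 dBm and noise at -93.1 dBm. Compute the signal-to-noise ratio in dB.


SNR = -48.9 - (-93.1) = 44.2 dB

44.2 dB


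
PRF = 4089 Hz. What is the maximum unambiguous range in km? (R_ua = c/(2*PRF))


R_ua = 3e8 / (2 * 4089) = 36683.8 m = 36.7 km

36.7 km


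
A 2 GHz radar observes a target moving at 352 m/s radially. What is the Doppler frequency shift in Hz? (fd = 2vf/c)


fd = 2 * 352 * 2000000000.0 / 3e8 = 4693.3 Hz

4693.3 Hz


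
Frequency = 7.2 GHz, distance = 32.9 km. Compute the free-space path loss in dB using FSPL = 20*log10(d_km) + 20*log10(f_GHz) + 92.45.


20*log10(32.9) = 30.34
20*log10(7.2) = 17.15
FSPL = 139.9 dB

139.9 dB


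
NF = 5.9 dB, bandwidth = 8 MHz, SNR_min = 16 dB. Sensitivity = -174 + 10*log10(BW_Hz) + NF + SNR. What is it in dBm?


10*log10(8000000.0) = 69.03
S = -174 + 69.03 + 5.9 + 16 = -83.1 dBm

-83.1 dBm


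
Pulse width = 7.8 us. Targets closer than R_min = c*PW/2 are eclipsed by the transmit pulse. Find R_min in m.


R_min = 3e8 * 7.8e-6 / 2 = 1170.0 m

1170.0 m


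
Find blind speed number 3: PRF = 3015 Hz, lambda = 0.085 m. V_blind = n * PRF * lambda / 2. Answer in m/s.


V_blind = 3 * 3015 * 0.085 / 2 = 384.4 m/s

384.4 m/s


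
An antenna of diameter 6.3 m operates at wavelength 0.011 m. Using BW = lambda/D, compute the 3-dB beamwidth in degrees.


BW_rad = 0.011 / 6.3 = 0.001746
BW_deg = 0.1 degrees

0.1 degrees


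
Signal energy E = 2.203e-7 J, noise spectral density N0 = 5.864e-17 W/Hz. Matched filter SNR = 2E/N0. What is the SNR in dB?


SNR_lin = 2 * 2.203e-7 / 5.864e-17 = 7.514e9
SNR_dB = 10*log10(7.514e9) = 98.8 dB

98.8 dB


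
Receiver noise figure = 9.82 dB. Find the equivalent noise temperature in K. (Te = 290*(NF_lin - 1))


NF_lin = 10^(9.82/10) = 9.594006
Te = 290 * (9.594006 - 1) = 2492.3 K

2492.3 K


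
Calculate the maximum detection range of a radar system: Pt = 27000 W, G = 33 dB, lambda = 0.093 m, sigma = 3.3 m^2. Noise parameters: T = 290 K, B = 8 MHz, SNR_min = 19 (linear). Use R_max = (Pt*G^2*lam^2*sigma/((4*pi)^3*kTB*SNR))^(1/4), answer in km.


G_lin = 10^(33/10) = 1995.262315
R^4 = 27000 * 1995.262315^2 * 0.093^2 * 3.3 / ((4*pi)^3 * 1.38e-23 * 290 * 8000000.0 * 19)
R^4 = 2.54152e18 m^4
R_max = (2.54152e18)^(1/4) = 39927.6 m = 39.9 km

39.9 km


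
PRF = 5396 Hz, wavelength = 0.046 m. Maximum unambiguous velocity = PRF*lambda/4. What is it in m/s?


V_ua = 5396 * 0.046 / 4 = 62.1 m/s

62.1 m/s


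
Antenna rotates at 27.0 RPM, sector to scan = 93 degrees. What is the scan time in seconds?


t = 93 / (27.0 * 360) * 60 = 0.57 s

0.57 s


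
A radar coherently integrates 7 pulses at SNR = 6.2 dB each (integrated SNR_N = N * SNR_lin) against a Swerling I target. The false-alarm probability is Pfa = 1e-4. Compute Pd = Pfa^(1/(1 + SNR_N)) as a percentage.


SNR_lin = 10^(6.2/10) = 4.16869
SNR_N = 7 * 4.16869 = 29.18083
1/(1 + SNR_N) = 1/30.18083 = 0.0331336
Pd = (1e-4)^0.0331336 = 0.737
Pd = 73.7%

73.7%


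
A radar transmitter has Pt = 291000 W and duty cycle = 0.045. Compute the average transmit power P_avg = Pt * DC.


P_avg = 291000 * 0.045 = 13095.0 W

13095.0 W


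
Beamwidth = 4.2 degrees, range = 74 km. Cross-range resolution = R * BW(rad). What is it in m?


BW_rad = 0.073303829
CR = 74000 * 0.073303829 = 5424.5 m

5424.5 m


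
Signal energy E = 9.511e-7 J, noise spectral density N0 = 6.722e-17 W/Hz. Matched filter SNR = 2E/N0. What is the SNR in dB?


SNR_lin = 2 * 9.511e-7 / 6.722e-17 = 2.83e10
SNR_dB = 10*log10(2.83e10) = 104.5 dB

104.5 dB


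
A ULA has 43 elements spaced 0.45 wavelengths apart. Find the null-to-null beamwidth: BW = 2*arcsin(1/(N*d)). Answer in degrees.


1/(N*d) = 1/(43*0.45) = 0.05168
BW = 2*arcsin(0.05168) = 5.9 degrees

5.9 degrees


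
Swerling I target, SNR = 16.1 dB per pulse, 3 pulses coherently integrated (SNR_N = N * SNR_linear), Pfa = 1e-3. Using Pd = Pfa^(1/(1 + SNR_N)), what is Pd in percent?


SNR_lin = 10^(16.1/10) = 40.73803
SNR_N = 3 * 40.73803 = 122.21409
1/(1 + SNR_N) = 1/123.21409 = 0.008116
Pd = (1e-3)^0.008116 = 0.94548
Pd = 94.5%

94.5%


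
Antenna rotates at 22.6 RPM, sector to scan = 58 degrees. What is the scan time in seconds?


t = 58 / (22.6 * 360) * 60 = 0.43 s

0.43 s


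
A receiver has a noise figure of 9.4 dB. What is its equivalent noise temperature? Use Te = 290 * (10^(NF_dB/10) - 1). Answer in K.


NF_lin = 10^(9.4/10) = 8.709636
Te = 290 * (8.709636 - 1) = 2235.8 K

2235.8 K


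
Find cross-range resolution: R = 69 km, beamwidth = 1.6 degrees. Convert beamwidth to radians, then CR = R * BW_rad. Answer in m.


BW_rad = 0.027925268
CR = 69000 * 0.027925268 = 1926.8 m

1926.8 m


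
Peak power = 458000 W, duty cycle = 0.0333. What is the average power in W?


P_avg = 458000 * 0.0333 = 15251.4 W

15251.4 W


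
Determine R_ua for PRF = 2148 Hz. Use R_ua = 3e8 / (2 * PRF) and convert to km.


R_ua = 3e8 / (2 * 2148) = 69832.4 m = 69.8 km

69.8 km


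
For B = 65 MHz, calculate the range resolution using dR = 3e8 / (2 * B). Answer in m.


dR = 3e8 / (2 * 65000000.0) = 2.31 m

2.31 m


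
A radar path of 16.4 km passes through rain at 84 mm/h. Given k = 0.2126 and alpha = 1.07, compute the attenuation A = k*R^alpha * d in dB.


gamma = 0.2126 * 84^1.07 = 24.352418 dB/km
A = 24.352418 * 16.4 = 399.38 dB

399.38 dB


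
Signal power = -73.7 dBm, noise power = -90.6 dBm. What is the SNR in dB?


SNR = -73.7 - (-90.6) = 16.9 dB

16.9 dB


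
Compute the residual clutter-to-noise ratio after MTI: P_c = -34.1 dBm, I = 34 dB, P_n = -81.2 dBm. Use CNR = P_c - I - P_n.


CNR = -34.1 - 34 - (-81.2) = 13.1 dB

13.1 dB


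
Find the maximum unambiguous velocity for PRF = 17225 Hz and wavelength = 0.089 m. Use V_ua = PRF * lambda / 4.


V_ua = 17225 * 0.089 / 4 = 383.3 m/s

383.3 m/s


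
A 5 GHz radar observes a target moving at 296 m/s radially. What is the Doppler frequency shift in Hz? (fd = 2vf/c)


fd = 2 * 296 * 5000000000.0 / 3e8 = 9866.7 Hz

9866.7 Hz


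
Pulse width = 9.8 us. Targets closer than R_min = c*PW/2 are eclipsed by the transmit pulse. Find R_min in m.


R_min = 3e8 * 9.8e-6 / 2 = 1470.0 m

1470.0 m


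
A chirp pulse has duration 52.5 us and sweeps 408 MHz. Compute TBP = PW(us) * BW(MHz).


TBP = 52.5 * 408 = 21420.0

21420.0


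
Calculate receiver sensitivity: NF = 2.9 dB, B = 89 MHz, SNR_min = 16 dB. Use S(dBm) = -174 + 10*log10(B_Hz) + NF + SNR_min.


10*log10(89000000.0) = 79.49
S = -174 + 79.49 + 2.9 + 16 = -75.6 dBm

-75.6 dBm


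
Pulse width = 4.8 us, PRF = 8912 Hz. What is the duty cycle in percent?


DC = 4.8e-6 * 8912 * 100 = 4.28%

4.28%


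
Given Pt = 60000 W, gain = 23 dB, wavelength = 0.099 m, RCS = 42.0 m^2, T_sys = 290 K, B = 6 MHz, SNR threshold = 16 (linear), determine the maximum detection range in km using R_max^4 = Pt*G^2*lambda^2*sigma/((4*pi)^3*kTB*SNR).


G_lin = 10^(23/10) = 199.526231
R^4 = 60000 * 199.526231^2 * 0.099^2 * 42.0 / ((4*pi)^3 * 1.38e-23 * 290 * 6000000.0 * 16)
R^4 = 1.28971e18 m^4
R_max = (1.28971e18)^(1/4) = 33699.5 m = 33.7 km

33.7 km


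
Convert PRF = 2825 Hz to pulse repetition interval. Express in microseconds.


PRI = 1/2825 = 0.0003539823 s = 354.0 us

354.0 us


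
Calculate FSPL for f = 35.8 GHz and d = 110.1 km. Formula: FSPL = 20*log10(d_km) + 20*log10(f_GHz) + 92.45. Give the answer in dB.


20*log10(110.1) = 40.84
20*log10(35.8) = 31.08
FSPL = 164.4 dB

164.4 dB


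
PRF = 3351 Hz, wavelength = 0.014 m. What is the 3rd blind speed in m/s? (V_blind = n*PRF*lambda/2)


V_blind = 3 * 3351 * 0.014 / 2 = 70.4 m/s

70.4 m/s


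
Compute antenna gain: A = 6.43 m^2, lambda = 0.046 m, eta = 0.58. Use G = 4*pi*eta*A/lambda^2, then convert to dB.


G_linear = 4*pi*0.58*6.43/0.046^2 = 22147.93
G_dB = 10*log10(22147.93) = 43.5 dB

43.5 dB


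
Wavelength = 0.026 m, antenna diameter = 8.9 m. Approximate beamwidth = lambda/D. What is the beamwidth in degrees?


BW_rad = 0.026 / 8.9 = 0.002921
BW_deg = 0.17 degrees

0.17 degrees


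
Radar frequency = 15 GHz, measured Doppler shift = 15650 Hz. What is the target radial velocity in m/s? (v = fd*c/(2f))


v = 15650 * 3e8 / (2 * 15000000000.0) = 156.5 m/s

156.5 m/s


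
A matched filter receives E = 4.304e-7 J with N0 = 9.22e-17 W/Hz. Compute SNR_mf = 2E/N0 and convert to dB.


SNR_lin = 2 * 4.304e-7 / 9.22e-17 = 9.336e9
SNR_dB = 10*log10(9.336e9) = 99.7 dB

99.7 dB


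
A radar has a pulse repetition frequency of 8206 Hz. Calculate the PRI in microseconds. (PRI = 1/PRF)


PRI = 1/8206 = 0.0001218621 s = 121.9 us

121.9 us


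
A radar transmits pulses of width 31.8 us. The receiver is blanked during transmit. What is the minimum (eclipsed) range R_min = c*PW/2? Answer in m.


R_min = 3e8 * 31.8e-6 / 2 = 4770.0 m

4770.0 m


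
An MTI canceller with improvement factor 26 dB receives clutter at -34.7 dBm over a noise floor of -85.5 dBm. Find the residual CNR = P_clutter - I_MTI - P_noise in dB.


CNR = -34.7 - 26 - (-85.5) = 24.8 dB

24.8 dB


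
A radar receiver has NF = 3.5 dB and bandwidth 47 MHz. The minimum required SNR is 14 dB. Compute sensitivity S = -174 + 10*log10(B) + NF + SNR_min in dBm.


10*log10(47000000.0) = 76.72
S = -174 + 76.72 + 3.5 + 14 = -79.8 dBm

-79.8 dBm


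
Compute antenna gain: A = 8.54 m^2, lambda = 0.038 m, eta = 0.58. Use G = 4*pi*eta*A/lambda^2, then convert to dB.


G_linear = 4*pi*0.58*8.54/0.038^2 = 43105.09
G_dB = 10*log10(43105.09) = 46.3 dB

46.3 dB


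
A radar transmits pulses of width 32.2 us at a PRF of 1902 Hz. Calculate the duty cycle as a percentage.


DC = 32.2e-6 * 1902 * 100 = 6.12%

6.12%


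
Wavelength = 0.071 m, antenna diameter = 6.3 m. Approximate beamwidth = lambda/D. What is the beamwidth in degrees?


BW_rad = 0.071 / 6.3 = 0.01127
BW_deg = 0.65 degrees

0.65 degrees


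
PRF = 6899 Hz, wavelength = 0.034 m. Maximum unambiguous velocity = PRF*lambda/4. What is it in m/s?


V_ua = 6899 * 0.034 / 4 = 58.6 m/s

58.6 m/s


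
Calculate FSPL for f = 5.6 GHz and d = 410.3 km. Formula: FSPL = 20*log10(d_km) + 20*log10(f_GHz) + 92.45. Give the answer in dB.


20*log10(410.3) = 52.26
20*log10(5.6) = 14.96
FSPL = 159.7 dB

159.7 dB


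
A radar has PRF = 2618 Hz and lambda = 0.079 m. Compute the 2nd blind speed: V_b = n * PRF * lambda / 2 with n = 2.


V_blind = 2 * 2618 * 0.079 / 2 = 206.8 m/s

206.8 m/s


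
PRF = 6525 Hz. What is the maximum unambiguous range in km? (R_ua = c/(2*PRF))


R_ua = 3e8 / (2 * 6525) = 22988.5 m = 23.0 km

23.0 km


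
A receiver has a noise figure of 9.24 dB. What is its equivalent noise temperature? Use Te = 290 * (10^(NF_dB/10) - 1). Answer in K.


NF_lin = 10^(9.24/10) = 8.3946
Te = 290 * (8.3946 - 1) = 2144.4 K

2144.4 K
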